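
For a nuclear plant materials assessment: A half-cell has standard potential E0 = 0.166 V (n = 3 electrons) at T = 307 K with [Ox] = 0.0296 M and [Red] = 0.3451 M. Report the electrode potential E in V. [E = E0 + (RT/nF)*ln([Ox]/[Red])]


Apply the Nernst equation: E = E0 + (RT/nF)*ln([Ox]/[Red])
Step 1: RT/nF = 8.314*307/(3*96485) = 0.00881794 V
Step 2: [Ox]/[Red] = 0.0296/0.3451 = 0.085772
Step 3: ln(0.085772) = -2.456063
Step 4: correction = 0.00881794 * -2.456063 = -0.0217 V
E = 0.166 + -0.0217 = 0.1443 V

0.1443 V


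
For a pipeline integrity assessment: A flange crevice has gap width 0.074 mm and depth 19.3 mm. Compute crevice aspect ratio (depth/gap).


Aspect ratio = depth / gap
Ratio = 19.3 / 0.074 = 260.8

260.8


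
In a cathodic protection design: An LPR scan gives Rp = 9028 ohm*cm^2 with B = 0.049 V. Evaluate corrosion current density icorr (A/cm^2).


Apply the Stern-Geary relation: icorr = B / Rp
icorr = 0.049 / 9028 = 5.428×10^-6 A/cm^2

5.428×10^-6 A/cm^2


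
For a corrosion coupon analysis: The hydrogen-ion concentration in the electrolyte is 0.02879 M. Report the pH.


pH = −log10[H+]
pH = −log10(0.02879) = 1.54

1.54


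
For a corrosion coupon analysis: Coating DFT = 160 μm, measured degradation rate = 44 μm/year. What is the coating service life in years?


Service life = thickness / degradation rate
Life = 160 / 44 = 3.6 years

3.6 years


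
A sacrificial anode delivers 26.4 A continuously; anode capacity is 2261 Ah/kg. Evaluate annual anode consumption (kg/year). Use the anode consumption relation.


Annual consumption = current * hours per year / capacity
Rate = 26.4 * 8760 / 2261 = 102.3 kg/year

102.3 kg/year


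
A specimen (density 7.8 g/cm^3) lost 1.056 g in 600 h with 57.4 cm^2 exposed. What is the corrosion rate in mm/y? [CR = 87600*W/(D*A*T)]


Apply the mm/y weight-loss relation: CR = 87600 * W / (D * A * T)
Numerator: 87600 * 1.056 = 92505.6
Denominator: 7.8 * 57.4 * 600 = 268632.0
CR = 92505.6 / 268632.0 = 0.34436 mm/y

0.34436 mm/y


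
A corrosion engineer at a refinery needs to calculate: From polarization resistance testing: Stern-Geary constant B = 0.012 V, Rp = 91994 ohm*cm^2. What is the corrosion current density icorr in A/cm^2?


Apply the Stern-Geary relation: icorr = B / Rp
icorr = 0.012 / 91994 = 1.304×10^-7 A/cm^2

1.304×10^-7 A/cm^2


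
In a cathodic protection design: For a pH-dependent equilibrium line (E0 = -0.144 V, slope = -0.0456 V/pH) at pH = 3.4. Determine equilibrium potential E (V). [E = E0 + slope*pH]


Apply the Pourbaix line equation: E = E0 + slope*pH
E = -0.144 + (-0.0456)*3.4 = -0.144 + (-0.15504) = -0.29904 V
Rounded to 3 decimal places: E = -0.299 V

-0.299 V


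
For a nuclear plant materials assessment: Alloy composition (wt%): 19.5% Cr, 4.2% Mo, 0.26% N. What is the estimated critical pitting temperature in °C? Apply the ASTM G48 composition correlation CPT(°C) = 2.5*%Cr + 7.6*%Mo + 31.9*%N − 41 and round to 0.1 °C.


Apply the ASTM G48 empirical CPT estimate: CPT(°C) = 2.5*%Cr + 7.6*%Mo + 31.9*%N − 41
2.5*19.5 = 48.75; 7.6*4.2 = 31.92; 31.9*0.26 = 8.294
CPT = 48.75 + 31.92 + 8.294 − 41 = 47.964 °C
Rounded to 0.1 °C: CPT ≈ 48.0 °C

48.0 °C


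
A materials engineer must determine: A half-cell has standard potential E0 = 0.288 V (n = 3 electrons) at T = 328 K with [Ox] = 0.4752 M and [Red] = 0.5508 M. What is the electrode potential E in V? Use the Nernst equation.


Apply the Nernst equation: E = E0 + (RT/nF)*ln([Ox]/[Red])
Step 1: RT/nF = 8.314*328/(3*96485) = 0.00942113 V
Step 2: [Ox]/[Red] = 0.4752/0.5508 = 0.862745
Step 3: ln(0.862745) = -0.147636
Step 4: correction = 0.00942113 * -0.147636 = -0.001 V
E = 0.288 + -0.001 = 0.287 V

0.287 V


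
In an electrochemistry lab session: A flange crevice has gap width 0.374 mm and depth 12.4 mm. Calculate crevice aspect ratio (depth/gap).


Aspect ratio = depth / gap
Ratio = 12.4 / 0.374 = 33.2

33.2


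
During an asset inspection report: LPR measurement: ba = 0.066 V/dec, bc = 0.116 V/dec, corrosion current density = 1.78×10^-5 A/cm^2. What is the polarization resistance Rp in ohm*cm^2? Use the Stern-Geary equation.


Apply the Stern-Geary equation: Rp = ba*bc / (2.303*icorr*(ba+bc))
ba*bc = 0.066*0.116 = 0.007656
ba+bc = 0.182; 2.303*icorr*(ba+bc) = 2.303*1.78×10^-5*0.182 = 7.4607988×10^-6
Rp = 0.007656 / 7.4607988×10^-6 = 1026.2 ohm*cm^2

1026.2 ohm*cm^2


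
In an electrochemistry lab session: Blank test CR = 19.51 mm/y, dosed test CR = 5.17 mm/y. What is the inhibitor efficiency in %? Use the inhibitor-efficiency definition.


Apply the inhibitor-efficiency definition: IE = (CR_blank − CR_inh)/CR_blank × 100
IE = (19.51 − 5.17) / 19.51 × 100
IE = 14.34 / 19.51 × 100 = 73.5 %

73.5 %


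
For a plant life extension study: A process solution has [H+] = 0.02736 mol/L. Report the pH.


pH = −log10[H+]
pH = −log10(0.02736) = 1.56

1.56


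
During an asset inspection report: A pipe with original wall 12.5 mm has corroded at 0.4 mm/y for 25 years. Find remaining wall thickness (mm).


Remaining wall = original − CR × time
t = 12.5 − 0.4*25 = 12.5 − 10.0 = 2.5 mm

2.5 mm


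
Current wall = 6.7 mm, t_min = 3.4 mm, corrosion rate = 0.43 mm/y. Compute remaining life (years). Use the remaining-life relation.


Apply the remaining-life relation: RL = (t_current − t_min) / CR
RL = (6.7 − 3.4) / 0.43 = 3.3 / 0.43 = 7.7 years

7.7 years


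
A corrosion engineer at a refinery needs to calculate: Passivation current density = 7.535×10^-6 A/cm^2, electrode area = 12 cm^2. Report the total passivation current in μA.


I = i_pass * A, then convert A → μA (×10^6)
I = 7.535×10^-6 * 12 * 10^6 = 90.42 μA

90.42 μA


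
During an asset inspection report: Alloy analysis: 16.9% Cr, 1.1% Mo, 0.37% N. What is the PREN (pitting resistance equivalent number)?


Apply the PREN formula: PREN = Cr + 3.3*Mo + 16*N
PREN = 16.9 + 3.3*1.1 + 16*0.37
PREN = 16.9 + 3.63 + 5.92 = 26.45

26.45


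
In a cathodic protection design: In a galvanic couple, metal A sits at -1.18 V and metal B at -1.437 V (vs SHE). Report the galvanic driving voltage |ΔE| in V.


Driving voltage is the absolute potential difference.
|ΔE| = |-1.18 − (-1.437)| = 0.257 V

0.257 V


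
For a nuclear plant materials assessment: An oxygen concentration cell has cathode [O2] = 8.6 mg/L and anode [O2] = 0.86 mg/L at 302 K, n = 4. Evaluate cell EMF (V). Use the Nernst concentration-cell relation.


Apply the Nernst concentration-cell relation: E = (RT/nF)*ln(C_cathode/C_anode)
RT/nF = 8.314*302/(4*96485) = 0.00650575 V
ln(8.6/0.86) = 2.30259
E = 0.00650575 * 2.30259 = 0.01498 V

0.01498 V


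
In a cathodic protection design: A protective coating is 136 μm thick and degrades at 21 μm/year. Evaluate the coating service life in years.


Service life = thickness / degradation rate
Life = 136 / 21 = 6.5 years

6.5 years


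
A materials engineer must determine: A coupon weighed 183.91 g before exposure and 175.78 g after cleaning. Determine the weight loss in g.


Weight loss = initial − final
WL = 183.91 − 175.78 = 8.13 g

8.13 g


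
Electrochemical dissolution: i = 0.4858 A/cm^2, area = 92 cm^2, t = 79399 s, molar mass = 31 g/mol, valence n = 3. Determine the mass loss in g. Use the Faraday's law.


Apply Faraday's law: m = i*A*t*M / (n*F)
Total charge passed Q = i*A*t = 0.4858*92*79399 = 3548627.1464 C
m = Q*M/(n*F) = 3548627.1464*31/(3*96485) = 380.05024 g

380.05024 g


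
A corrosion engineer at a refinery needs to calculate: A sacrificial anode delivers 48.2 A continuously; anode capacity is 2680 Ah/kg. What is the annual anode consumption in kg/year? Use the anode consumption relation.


Annual consumption = current * hours per year / capacity
Rate = 48.2 * 8760 / 2680 = 157.5 kg/year

157.5 kg/year


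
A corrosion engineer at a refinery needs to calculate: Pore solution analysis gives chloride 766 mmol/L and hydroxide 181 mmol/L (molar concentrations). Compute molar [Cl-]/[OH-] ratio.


Threshold parameter = [Cl-] / [OH-] (molar basis; both in mmol/L, so units cancel)
Ratio = 766 / 181 = 4.23

4.23


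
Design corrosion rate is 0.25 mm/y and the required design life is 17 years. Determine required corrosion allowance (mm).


Corrosion allowance = CR × design life
CA = 0.25 * 17 = 4.25 mm

4.25 mm


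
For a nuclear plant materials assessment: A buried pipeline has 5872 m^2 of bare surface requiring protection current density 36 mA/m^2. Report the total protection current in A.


I = area * current density, then convert mA → A (÷1000)
I = 5872 * 36 / 1000 = 211.39 A

211.39 A


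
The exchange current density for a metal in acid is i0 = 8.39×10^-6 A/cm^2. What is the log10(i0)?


i0 = 8.39×10^-6 A/cm^2
log10(i0) = -5.076

-5.076


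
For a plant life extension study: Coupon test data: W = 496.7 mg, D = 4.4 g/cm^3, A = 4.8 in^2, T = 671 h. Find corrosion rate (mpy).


Apply the mpy weight-loss relation: CR = 534 * W / (D * A * T)
Numerator: 534 * 496.7 = 265237.8
Denominator: 4.4 * 4.8 * 671 = 14171.52
CR = 265237.8 / 14171.52 = 18.71626 mpy

18.71626 mpy


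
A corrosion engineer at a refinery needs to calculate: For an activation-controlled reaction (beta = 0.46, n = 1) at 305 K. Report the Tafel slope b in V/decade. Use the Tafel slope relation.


Apply the Tafel slope relation: b = 2.303*R*T/(beta*n*F)
Numerator: 2.303 * 8.314 * 305 = 5839.88
Denominator: 0.46 * 1 * 96485 = 44383.1
b = 5839.88 / 44383.1 = 0.1316 V/decade

0.1316 V/decade


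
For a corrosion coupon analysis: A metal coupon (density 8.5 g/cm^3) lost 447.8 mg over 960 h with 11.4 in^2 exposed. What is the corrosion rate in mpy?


Apply the mpy weight-loss relation: CR = 534 * W / (D * A * T)
Numerator: 534 * 447.8 = 239125.2
Denominator: 8.5 * 11.4 * 960 = 93024.0
CR = 239125.2 / 93024.0 = 2.5706 mpy

2.5706 mpy


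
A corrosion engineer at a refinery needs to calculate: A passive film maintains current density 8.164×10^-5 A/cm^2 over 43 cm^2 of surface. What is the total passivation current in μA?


I = i_pass * A, then convert A → μA (×10^6)
I = 8.164×10^-5 * 43 * 10^6 = 3510.52 μA

3510.52 μA


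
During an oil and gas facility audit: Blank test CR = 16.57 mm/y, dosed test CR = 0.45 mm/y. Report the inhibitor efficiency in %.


Apply the inhibitor-efficiency definition: IE = (CR_blank − CR_inh)/CR_blank × 100
IE = (16.57 − 0.45) / 16.57 × 100
IE = 16.12 / 16.57 × 100 = 97.3 %

97.3 %


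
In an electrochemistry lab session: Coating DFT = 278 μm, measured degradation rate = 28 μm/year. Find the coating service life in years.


Service life = thickness / degradation rate
Life = 278 / 28 = 9.9 years

9.9 years


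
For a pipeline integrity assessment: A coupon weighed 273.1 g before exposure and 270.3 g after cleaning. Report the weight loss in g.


Weight loss = initial − final
WL = 273.1 − 270.3 = 2.8 g

2.8 g


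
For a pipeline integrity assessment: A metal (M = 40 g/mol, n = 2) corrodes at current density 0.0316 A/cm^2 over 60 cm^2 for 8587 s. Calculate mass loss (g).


Apply Faraday's law: m = i*A*t*M / (n*F)
Total charge passed Q = i*A*t = 0.0316*60*8587 = 16280.952 C
m = Q*M/(n*F) = 16280.952*40/(2*96485) = 3.375 g

3.375 g


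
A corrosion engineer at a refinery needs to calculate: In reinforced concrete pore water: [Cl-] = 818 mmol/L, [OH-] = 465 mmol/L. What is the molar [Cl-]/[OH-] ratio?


Threshold parameter = [Cl-] / [OH-] (molar basis; both in mmol/L, so units cancel)
Ratio = 818 / 465 = 1.76

1.76


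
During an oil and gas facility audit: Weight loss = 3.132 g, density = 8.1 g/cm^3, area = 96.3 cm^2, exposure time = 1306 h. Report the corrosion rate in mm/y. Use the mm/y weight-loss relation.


Apply the mm/y weight-loss relation: CR = 87600 * W / (D * A * T)
Numerator: 87600 * 3.132 = 274363.2
Denominator: 8.1 * 96.3 * 1306 = 1018719.18
CR = 274363.2 / 1018719.18 = 0.2693 mm/y

0.2693 mm/y


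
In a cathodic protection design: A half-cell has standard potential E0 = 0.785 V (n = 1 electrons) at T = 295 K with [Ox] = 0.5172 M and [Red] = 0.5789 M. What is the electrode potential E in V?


Apply the Nernst equation: E = E0 + (RT/nF)*ln([Ox]/[Red])
Step 1: RT/nF = 8.314*295/(1*96485) = 0.02541981 V
Step 2: [Ox]/[Red] = 0.5172/0.5789 = 0.893419
Step 3: ln(0.893419) = -0.1127
Step 4: correction = 0.02541981 * -0.1127 = -0.0029 V
E = 0.785 + -0.0029 = 0.7821 V

0.7821 V


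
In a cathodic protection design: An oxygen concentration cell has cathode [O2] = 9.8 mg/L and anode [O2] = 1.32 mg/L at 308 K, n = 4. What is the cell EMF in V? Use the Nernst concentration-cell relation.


Apply the Nernst concentration-cell relation: E = (RT/nF)*ln(C_cathode/C_anode)
RT/nF = 8.314*308/(4*96485) = 0.006635 V
ln(9.8/1.32) = 2.00475
E = 0.006635 * 2.00475 = 0.0133 V

0.0133 V


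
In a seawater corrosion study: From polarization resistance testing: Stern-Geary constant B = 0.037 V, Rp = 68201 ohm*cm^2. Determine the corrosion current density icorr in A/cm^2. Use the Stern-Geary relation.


Apply the Stern-Geary relation: icorr = B / Rp
icorr = 0.037 / 68201 = 5.425×10^-7 A/cm^2

5.425×10^-7 A/cm^2


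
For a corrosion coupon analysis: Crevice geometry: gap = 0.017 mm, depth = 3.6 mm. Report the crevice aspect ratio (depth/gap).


Aspect ratio = depth / gap
Ratio = 3.6 / 0.017 = 211.8

211.8


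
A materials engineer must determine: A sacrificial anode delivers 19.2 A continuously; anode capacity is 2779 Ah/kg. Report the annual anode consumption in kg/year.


Annual consumption = current * hours per year / capacity
Rate = 19.2 * 8760 / 2779 = 60.5 kg/year

60.5 kg/year


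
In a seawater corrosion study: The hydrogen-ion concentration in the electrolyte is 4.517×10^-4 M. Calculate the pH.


pH = −log10[H+]
pH = −log10(4.517×10^-4) = 3.35

3.35


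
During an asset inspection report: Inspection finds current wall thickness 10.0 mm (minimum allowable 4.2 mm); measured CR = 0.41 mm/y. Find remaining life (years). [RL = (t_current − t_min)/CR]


Apply the remaining-life relation: RL = (t_current − t_min) / CR
RL = (10.0 − 4.2) / 0.41 = 5.8 / 0.41 = 14.1 years

14.1 years


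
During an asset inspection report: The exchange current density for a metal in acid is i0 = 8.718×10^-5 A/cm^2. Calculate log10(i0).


i0 = 8.718×10^-5 A/cm^2
log10(i0) = -4.06

-4.06


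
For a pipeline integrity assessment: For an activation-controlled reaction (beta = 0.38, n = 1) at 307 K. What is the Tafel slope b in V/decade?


Apply the Tafel slope relation: b = 2.303*R*T/(beta*n*F)
Numerator: 2.303 * 8.314 * 307 = 5878.17
Denominator: 0.38 * 1 * 96485 = 36664.3
b = 5878.17 / 36664.3 = 0.16 V/decade

0.16 V/decade


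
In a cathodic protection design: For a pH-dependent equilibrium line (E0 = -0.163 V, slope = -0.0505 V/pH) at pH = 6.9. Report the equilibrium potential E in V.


Apply the Pourbaix line equation: E = E0 + slope*pH
E = -0.163 + (-0.0505)*6.9 = -0.163 + (-0.34845) = -0.51145 V
Rounded to 4 decimal places: E = -0.5115 V

-0.5115 V


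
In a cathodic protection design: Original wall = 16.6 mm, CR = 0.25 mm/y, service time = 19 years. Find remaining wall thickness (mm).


Remaining wall = original − CR × time
t = 16.6 − 0.25*19 = 16.6 − 4.75 = 11.85 mm

11.85 mm


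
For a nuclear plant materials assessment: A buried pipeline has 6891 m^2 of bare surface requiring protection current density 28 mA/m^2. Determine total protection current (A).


I = area * current density, then convert mA → A (÷1000)
I = 6891 * 28 / 1000 = 192.95 A

192.95 A


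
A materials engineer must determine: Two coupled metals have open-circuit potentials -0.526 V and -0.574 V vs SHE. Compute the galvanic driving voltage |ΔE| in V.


Driving voltage is the absolute potential difference.
|ΔE| = |-0.526 − (-0.574)| = 0.048 V

0.048 V


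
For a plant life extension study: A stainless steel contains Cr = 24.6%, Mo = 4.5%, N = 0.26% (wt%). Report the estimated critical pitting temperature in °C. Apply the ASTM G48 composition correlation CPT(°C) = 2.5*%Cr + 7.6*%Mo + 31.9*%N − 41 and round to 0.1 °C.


Apply the ASTM G48 empirical CPT estimate: CPT(°C) = 2.5*%Cr + 7.6*%Mo + 31.9*%N − 41
2.5*24.6 = 61.5; 7.6*4.5 = 34.2; 31.9*0.26 = 8.294
CPT = 61.5 + 34.2 + 8.294 − 41 = 62.994 °C
Rounded to 0.1 °C: CPT ≈ 63.0 °C

63.0 °C


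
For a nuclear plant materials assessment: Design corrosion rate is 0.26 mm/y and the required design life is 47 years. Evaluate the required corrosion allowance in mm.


Corrosion allowance = CR × design life
CA = 0.26 * 47 = 12.22 mm

12.22 mm


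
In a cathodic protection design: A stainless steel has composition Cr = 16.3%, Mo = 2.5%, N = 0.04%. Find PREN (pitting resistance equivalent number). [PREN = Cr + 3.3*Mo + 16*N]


Apply the PREN formula: PREN = Cr + 3.3*Mo + 16*N
PREN = 16.3 + 3.3*2.5 + 16*0.04
PREN = 16.3 + 8.25 + 0.64 = 25.19

25.19


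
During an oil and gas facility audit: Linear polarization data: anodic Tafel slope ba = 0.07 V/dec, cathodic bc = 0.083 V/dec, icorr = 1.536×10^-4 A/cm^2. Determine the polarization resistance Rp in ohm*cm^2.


Apply the Stern-Geary equation: Rp = ba*bc / (2.303*icorr*(ba+bc))
ba*bc = 0.07*0.083 = 0.00581
ba+bc = 0.153; 2.303*icorr*(ba+bc) = 2.303*1.536×10^-4*0.153 = 5.4122342×10^-5
Rp = 0.00581 / 5.4122342×10^-5 = 107.3 ohm*cm^2

107.3 ohm*cm^2


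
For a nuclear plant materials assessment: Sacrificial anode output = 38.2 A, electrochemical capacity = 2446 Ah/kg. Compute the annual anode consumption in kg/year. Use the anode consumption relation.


Annual consumption = current * hours per year / capacity
Rate = 38.2 * 8760 / 2446 = 136.8 kg/year

136.8 kg/year


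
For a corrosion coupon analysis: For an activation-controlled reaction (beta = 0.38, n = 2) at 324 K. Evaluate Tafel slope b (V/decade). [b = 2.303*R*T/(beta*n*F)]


Apply the Tafel slope relation: b = 2.303*R*T/(beta*n*F)
Numerator: 2.303 * 8.314 * 324 = 6203.67
Denominator: 0.38 * 2 * 96485 = 73328.6
b = 6203.67 / 73328.6 = 0.0846 V/decade

0.0846 V/decade


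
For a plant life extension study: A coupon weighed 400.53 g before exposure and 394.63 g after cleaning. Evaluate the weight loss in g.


Weight loss = initial − final
WL = 400.53 − 394.63 = 5.9 g

5.9 g


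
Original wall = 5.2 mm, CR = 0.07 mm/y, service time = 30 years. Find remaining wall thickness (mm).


Remaining wall = original − CR × time
t = 5.2 − 0.07*30 = 5.2 − 2.1 = 3.1 mm

3.1 mm


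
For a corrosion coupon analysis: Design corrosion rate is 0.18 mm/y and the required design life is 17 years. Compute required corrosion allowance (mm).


Corrosion allowance = CR × design life
CA = 0.18 * 17 = 3.06 mm

3.06 mm


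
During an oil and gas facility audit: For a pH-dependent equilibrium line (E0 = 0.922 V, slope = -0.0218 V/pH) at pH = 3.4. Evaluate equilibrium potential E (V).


Apply the Pourbaix line equation: E = E0 + slope*pH
E = 0.922 + (-0.0218)*3.4 = 0.922 + (-0.07412) = 0.84788 V
Rounded to 4 decimal places: E = 0.8479 V

0.8479 V


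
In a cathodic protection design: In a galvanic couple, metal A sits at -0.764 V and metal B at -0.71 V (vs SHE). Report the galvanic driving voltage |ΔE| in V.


Driving voltage is the absolute potential difference.
|ΔE| = |-0.764 − (-0.71)| = 0.054 V

0.054 V


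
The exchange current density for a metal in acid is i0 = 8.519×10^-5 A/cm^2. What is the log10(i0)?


i0 = 8.519×10^-5 A/cm^2
log10(i0) = -4.07

-4.07


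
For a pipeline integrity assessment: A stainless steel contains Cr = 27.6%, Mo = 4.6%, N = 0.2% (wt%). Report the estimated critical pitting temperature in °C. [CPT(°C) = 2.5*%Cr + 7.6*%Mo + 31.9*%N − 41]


Apply the ASTM G48 empirical CPT estimate: CPT(°C) = 2.5*%Cr + 7.6*%Mo + 31.9*%N − 41
2.5*27.6 = 69; 7.6*4.6 = 34.96; 31.9*0.2 = 6.38
CPT = 69 + 34.96 + 6.38 − 41 = 69.34 °C
Rounded to 0.1 °C: CPT ≈ 69.3 °C

69.3 °C


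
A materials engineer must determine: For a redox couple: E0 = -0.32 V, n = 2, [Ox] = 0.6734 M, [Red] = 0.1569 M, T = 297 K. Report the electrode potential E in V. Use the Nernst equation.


Apply the Nernst equation: E = E0 + (RT/nF)*ln([Ox]/[Red])
Step 1: RT/nF = 8.314*297/(2*96485) = 0.01279607 V
Step 2: [Ox]/[Red] = 0.6734/0.1569 = 4.291906
Step 3: ln(4.291906) = 1.456731
Step 4: correction = 0.01279607 * 1.456731 = 0.019 V
E = -0.32 + 0.019 = -0.301 V

-0.301 V


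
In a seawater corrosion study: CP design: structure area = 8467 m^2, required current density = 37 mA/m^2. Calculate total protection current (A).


I = area * current density, then convert mA → A (÷1000)
I = 8467 * 37 / 1000 = 313.28 A

313.28 A


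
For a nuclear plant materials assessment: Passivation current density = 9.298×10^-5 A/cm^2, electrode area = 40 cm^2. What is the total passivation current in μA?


I = i_pass * A, then convert A → μA (×10^6)
I = 9.298×10^-5 * 40 * 10^6 = 3719.2 μA

3719.2 μA


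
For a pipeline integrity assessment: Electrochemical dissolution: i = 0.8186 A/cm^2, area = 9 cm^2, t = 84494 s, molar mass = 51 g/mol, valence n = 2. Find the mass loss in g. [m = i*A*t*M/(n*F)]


Apply Faraday's law: m = i*A*t*M / (n*F)
Total charge passed Q = i*A*t = 0.8186*9*84494 = 622501.0956 C
m = Q*M/(n*F) = 622501.0956*51/(2*96485) = 164.521 g

164.521 g


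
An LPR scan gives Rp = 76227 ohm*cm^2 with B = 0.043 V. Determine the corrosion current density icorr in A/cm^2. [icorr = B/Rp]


Apply the Stern-Geary relation: icorr = B / Rp
icorr = 0.043 / 76227 = 5.641×10^-7 A/cm^2

5.641×10^-7 A/cm^2


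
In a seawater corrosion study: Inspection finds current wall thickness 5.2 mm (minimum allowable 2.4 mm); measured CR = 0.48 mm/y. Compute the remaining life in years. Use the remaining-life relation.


Apply the remaining-life relation: RL = (t_current − t_min) / CR
RL = (5.2 − 2.4) / 0.48 = 2.8 / 0.48 = 5.8 years

5.8 years


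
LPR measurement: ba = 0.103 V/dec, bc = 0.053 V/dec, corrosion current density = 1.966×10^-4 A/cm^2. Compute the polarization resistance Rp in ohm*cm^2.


Apply the Stern-Geary equation: Rp = ba*bc / (2.303*icorr*(ba+bc))
ba*bc = 0.103*0.053 = 0.005459
ba+bc = 0.156; 2.303*icorr*(ba+bc) = 2.303*1.966×10^-4*0.156 = 7.0632089×10^-5
Rp = 0.005459 / 7.0632089×10^-5 = 77.3 ohm*cm^2

77.3 ohm*cm^2


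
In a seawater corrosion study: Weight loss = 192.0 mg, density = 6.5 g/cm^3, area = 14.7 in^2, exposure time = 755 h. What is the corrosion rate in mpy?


Apply the mpy weight-loss relation: CR = 534 * W / (D * A * T)
Numerator: 534 * 192.0 = 102528.0
Denominator: 6.5 * 14.7 * 755 = 72140.25
CR = 102528.0 / 72140.25 = 1.4212 mpy

1.4212 mpy


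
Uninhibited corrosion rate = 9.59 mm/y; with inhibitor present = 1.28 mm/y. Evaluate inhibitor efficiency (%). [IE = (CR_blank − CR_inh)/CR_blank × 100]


Apply the inhibitor-efficiency definition: IE = (CR_blank − CR_inh)/CR_blank × 100
IE = (9.59 − 1.28) / 9.59 × 100
IE = 8.31 / 9.59 × 100 = 86.7 %

86.7 %


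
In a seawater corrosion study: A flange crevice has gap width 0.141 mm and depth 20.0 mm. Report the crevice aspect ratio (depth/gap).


Aspect ratio = depth / gap
Ratio = 20.0 / 0.141 = 141.8

141.8


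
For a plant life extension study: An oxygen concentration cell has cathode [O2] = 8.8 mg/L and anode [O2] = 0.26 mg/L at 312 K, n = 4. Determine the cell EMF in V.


Apply the Nernst concentration-cell relation: E = (RT/nF)*ln(C_cathode/C_anode)
RT/nF = 8.314*312/(4*96485) = 0.00672117 V
ln(8.8/0.26) = 3.52183
E = 0.00672117 * 3.52183 = 0.02367 V

0.02367 V


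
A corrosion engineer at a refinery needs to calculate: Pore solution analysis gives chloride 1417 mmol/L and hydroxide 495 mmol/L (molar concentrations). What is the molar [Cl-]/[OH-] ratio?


Threshold parameter = [Cl-] / [OH-] (molar basis; both in mmol/L, so units cancel)
Ratio = 1417 / 495 = 2.86

2.86


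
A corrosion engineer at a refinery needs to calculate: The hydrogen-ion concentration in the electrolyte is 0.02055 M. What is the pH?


pH = −log10[H+]
pH = −log10(0.02055) = 1.69

1.69


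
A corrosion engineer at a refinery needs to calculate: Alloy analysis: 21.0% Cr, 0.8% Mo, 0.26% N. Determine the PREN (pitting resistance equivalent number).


Apply the PREN formula: PREN = Cr + 3.3*Mo + 16*N
PREN = 21.0 + 3.3*0.8 + 16*0.26
PREN = 21.0 + 2.64 + 4.16 = 27.8

27.8


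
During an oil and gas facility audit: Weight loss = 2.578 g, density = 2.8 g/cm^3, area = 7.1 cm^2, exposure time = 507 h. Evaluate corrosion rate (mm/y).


Apply the mm/y weight-loss relation: CR = 87600 * W / (D * A * T)
Numerator: 87600 * 2.578 = 225832.8
Denominator: 2.8 * 7.1 * 507 = 10079.16
CR = 225832.8 / 10079.16 = 22.4059 mm/y

22.4059 mm/y


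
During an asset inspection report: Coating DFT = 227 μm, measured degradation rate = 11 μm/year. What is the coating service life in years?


Service life = thickness / degradation rate
Life = 227 / 11 = 20.6 years

20.6 years


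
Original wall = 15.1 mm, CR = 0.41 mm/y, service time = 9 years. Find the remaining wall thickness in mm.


Remaining wall = original − CR × time
t = 15.1 − 0.41*9 = 15.1 − 3.69 = 11.41 mm

11.41 mm


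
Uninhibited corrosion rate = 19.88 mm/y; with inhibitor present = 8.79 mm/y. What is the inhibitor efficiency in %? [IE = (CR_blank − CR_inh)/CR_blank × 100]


Apply the inhibitor-efficiency definition: IE = (CR_blank − CR_inh)/CR_blank × 100
IE = (19.88 − 8.79) / 19.88 × 100
IE = 11.09 / 19.88 × 100 = 55.8 %

55.8 %


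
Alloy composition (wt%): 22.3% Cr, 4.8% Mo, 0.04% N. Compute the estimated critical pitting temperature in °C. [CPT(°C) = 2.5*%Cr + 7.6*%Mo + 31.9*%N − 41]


Apply the ASTM G48 empirical CPT estimate: CPT(°C) = 2.5*%Cr + 7.6*%Mo + 31.9*%N − 41
2.5*22.3 = 55.75; 7.6*4.8 = 36.48; 31.9*0.04 = 1.276
CPT = 55.75 + 36.48 + 1.276 − 41 = 52.506 °C
Rounded to 0.1 °C: CPT ≈ 52.5 °C

52.5 °C


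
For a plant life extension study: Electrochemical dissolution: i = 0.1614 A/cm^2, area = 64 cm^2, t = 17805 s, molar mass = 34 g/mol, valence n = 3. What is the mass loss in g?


Apply Faraday's law: m = i*A*t*M / (n*F)
Total charge passed Q = i*A*t = 0.1614*64*17805 = 183918.528 C
m = Q*M/(n*F) = 183918.528*34/(3*96485) = 21.603 g

21.603 g


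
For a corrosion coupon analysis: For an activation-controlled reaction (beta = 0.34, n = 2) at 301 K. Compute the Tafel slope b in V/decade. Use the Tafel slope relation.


Apply the Tafel slope relation: b = 2.303*R*T/(beta*n*F)
Numerator: 2.303 * 8.314 * 301 = 5763.29
Denominator: 0.34 * 2 * 96485 = 65609.8
b = 5763.29 / 65609.8 = 0.0878 V/decade

0.0878 V/decade


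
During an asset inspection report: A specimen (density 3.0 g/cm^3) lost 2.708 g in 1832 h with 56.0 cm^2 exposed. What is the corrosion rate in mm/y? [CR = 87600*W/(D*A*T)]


Apply the mm/y weight-loss relation: CR = 87600 * W / (D * A * T)
Numerator: 87600 * 2.708 = 237220.8
Denominator: 3.0 * 56.0 * 1832 = 307776.0
CR = 237220.8 / 307776.0 = 0.770758 mm/y

0.770758 mm/y


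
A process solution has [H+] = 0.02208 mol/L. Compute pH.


pH = −log10[H+]
pH = −log10(0.02208) = 1.66

1.66


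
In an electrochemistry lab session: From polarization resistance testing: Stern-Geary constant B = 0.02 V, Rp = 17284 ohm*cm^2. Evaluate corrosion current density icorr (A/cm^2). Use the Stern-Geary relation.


Apply the Stern-Geary relation: icorr = B / Rp
icorr = 0.02 / 17284 = 1.157×10^-6 A/cm^2

1.157×10^-6 A/cm^2


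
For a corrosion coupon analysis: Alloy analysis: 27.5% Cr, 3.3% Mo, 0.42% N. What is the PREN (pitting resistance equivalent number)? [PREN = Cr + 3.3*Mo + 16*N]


Apply the PREN formula: PREN = Cr + 3.3*Mo + 16*N
PREN = 27.5 + 3.3*3.3 + 16*0.42
PREN = 27.5 + 10.89 + 6.72 = 45.11

45.11


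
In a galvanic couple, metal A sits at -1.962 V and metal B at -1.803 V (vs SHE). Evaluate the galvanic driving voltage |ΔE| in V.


Driving voltage is the absolute potential difference.
|ΔE| = |-1.962 − (-1.803)| = 0.159 V

0.159 V


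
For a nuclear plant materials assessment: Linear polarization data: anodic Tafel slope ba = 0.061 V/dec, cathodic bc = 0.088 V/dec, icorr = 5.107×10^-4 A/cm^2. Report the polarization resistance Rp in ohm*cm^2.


Apply the Stern-Geary equation: Rp = ba*bc / (2.303*icorr*(ba+bc))
ba*bc = 0.061*0.088 = 0.005368
ba+bc = 0.149; 2.303*icorr*(ba+bc) = 2.303*5.107×10^-4*0.149 = 1.7524517×10^-4
Rp = 0.005368 / 1.7524517×10^-4 = 30.63 ohm*cm^2

30.63 ohm*cm^2


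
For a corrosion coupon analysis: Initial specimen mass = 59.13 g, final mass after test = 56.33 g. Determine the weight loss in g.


Weight loss = initial − final
WL = 59.13 − 56.33 = 2.8 g

2.8 g


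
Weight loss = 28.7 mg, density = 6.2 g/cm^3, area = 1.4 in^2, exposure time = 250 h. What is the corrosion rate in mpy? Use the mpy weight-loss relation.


Apply the mpy weight-loss relation: CR = 534 * W / (D * A * T)
Numerator: 534 * 28.7 = 15325.8
Denominator: 6.2 * 1.4 * 250 = 2170.0
CR = 15325.8 / 2170.0 = 7.0626 mpy

7.0626 mpy


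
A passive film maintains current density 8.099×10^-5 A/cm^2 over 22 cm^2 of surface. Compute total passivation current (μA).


I = i_pass * A, then convert A → μA (×10^6)
I = 8.099×10^-5 * 22 * 10^6 = 1781.78 μA

1781.78 μA


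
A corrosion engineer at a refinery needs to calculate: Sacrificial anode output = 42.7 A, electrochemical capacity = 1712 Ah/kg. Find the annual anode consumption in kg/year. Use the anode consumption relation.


Annual consumption = current * hours per year / capacity
Rate = 42.7 * 8760 / 1712 = 218.5 kg/year

218.5 kg/year


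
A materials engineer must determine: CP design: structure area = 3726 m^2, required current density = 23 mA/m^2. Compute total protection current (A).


I = area * current density, then convert mA → A (÷1000)
I = 3726 * 23 / 1000 = 85.7 A

85.7 A


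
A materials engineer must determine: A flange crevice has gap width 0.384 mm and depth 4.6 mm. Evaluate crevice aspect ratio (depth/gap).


Aspect ratio = depth / gap
Ratio = 4.6 / 0.384 = 12.0

12.0


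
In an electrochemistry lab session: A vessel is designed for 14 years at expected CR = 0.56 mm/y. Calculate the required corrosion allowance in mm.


Corrosion allowance = CR × design life
CA = 0.56 * 14 = 7.84 mm

7.84 mm


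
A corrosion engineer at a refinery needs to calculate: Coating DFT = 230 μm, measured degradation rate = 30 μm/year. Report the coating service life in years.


Service life = thickness / degradation rate
Life = 230 / 30 = 7.7 years

7.7 years


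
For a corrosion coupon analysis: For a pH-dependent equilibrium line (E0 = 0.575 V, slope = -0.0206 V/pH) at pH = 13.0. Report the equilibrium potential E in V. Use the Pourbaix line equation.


Apply the Pourbaix line equation: E = E0 + slope*pH
E = 0.575 + (-0.0206)*13.0 = 0.575 + (-0.2678) = 0.3072 V
Rounded to 3 decimal places: E = 0.307 V

0.307 V


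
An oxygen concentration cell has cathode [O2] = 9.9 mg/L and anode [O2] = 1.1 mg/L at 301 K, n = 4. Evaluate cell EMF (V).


Apply the Nernst concentration-cell relation: E = (RT/nF)*ln(C_cathode/C_anode)
RT/nF = 8.314*301/(4*96485) = 0.0064842 V
ln(9.9/1.1) = 2.19722
E = 0.0064842 * 2.19722 = 0.01425 V

0.01425 V


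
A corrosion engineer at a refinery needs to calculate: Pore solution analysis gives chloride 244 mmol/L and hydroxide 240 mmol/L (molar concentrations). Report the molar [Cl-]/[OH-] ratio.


Threshold parameter = [Cl-] / [OH-] (molar basis; both in mmol/L, so units cancel)
Ratio = 244 / 240 = 1.02

1.02


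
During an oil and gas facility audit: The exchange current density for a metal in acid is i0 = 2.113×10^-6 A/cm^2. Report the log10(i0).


i0 = 2.113×10^-6 A/cm^2
log10(i0) = -5.675

-5.675


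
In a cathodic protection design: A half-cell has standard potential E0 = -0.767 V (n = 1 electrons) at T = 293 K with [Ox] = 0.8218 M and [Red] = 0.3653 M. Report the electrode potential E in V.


Apply the Nernst equation: E = E0 + (RT/nF)*ln([Ox]/[Red])
Step 1: RT/nF = 8.314*293/(1*96485) = 0.02524747 V
Step 2: [Ox]/[Red] = 0.8218/0.3653 = 2.249658
Step 3: ln(2.249658) = 0.810778
Step 4: correction = 0.02524747 * 0.810778 = 0.0205 V
E = -0.767 + 0.0205 = -0.7465 V

-0.7465 V


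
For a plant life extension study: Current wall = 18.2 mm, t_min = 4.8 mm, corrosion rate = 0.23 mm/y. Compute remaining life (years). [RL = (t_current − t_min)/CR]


Apply the remaining-life relation: RL = (t_current − t_min) / CR
RL = (18.2 − 4.8) / 0.23 = 13.4 / 0.23 = 58.3 years

58.3 years


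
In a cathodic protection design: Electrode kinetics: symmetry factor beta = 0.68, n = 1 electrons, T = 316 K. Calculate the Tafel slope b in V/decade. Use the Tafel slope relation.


Apply the Tafel slope relation: b = 2.303*R*T/(beta*n*F)
Numerator: 2.303 * 8.314 * 316 = 6050.5
Denominator: 0.68 * 1 * 96485 = 65609.8
b = 6050.5 / 65609.8 = 0.0922 V/decade

0.0922 V/decade


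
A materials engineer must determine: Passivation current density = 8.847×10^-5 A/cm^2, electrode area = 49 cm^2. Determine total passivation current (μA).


I = i_pass * A, then convert A → μA (×10^6)
I = 8.847×10^-5 * 49 * 10^6 = 4335.03 μA

4335.03 μA


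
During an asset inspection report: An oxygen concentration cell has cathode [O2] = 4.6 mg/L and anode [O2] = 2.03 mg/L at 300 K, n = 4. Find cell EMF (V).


Apply the Nernst concentration-cell relation: E = (RT/nF)*ln(C_cathode/C_anode)
RT/nF = 8.314*300/(4*96485) = 0.00646266 V
ln(4.6/2.03) = 0.81802
E = 0.00646266 * 0.81802 = 0.00529 V

0.00529 V


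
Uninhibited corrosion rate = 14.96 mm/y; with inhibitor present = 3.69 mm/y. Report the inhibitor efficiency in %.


Apply the inhibitor-efficiency definition: IE = (CR_blank − CR_inh)/CR_blank × 100
IE = (14.96 − 3.69) / 14.96 × 100
IE = 11.27 / 14.96 × 100 = 75.3 %

75.3 %


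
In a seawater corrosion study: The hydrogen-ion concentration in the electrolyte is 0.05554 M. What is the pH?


pH = −log10[H+]
pH = −log10(0.05554) = 1.26

1.26


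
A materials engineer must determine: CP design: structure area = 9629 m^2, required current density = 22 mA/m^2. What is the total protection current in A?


I = area * current density, then convert mA → A (÷1000)
I = 9629 * 22 / 1000 = 211.84 A

211.84 A


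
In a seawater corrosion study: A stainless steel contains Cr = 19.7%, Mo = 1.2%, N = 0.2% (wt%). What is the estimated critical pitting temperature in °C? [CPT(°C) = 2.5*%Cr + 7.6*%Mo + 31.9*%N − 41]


Apply the ASTM G48 empirical CPT estimate: CPT(°C) = 2.5*%Cr + 7.6*%Mo + 31.9*%N − 41
2.5*19.7 = 49.25; 7.6*1.2 = 9.12; 31.9*0.2 = 6.38
CPT = 49.25 + 9.12 + 6.38 − 41 = 23.75 °C
Rounded to 0.1 °C: CPT ≈ 23.8 °C

23.8 °C


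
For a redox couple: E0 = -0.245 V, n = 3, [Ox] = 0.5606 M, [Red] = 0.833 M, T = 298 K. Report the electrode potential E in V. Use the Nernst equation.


Apply the Nernst equation: E = E0 + (RT/nF)*ln([Ox]/[Red])
Step 1: RT/nF = 8.314*298/(3*96485) = 0.00855944 V
Step 2: [Ox]/[Red] = 0.5606/0.833 = 0.672989
Step 3: ln(0.672989) = -0.396026
Step 4: correction = 0.00855944 * -0.396026 = -0.003 V
E = -0.245 + -0.003 = -0.248 V

-0.248 V


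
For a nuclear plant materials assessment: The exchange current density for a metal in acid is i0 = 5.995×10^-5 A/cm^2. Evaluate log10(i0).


i0 = 5.995×10^-5 A/cm^2
log10(i0) = -4.222

-4.222


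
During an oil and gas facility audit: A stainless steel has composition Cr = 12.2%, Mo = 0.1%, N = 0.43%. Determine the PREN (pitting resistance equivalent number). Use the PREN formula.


Apply the PREN formula: PREN = Cr + 3.3*Mo + 16*N
PREN = 12.2 + 3.3*0.1 + 16*0.43
PREN = 12.2 + 0.33 + 6.88 = 19.41

19.41


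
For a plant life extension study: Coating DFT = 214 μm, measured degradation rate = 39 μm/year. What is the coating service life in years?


Service life = thickness / degradation rate
Life = 214 / 39 = 5.5 years

5.5 years


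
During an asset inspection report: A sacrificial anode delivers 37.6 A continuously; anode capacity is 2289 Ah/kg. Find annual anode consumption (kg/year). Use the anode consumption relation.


Annual consumption = current * hours per year / capacity
Rate = 37.6 * 8760 / 2289 = 143.9 kg/year

143.9 kg/year


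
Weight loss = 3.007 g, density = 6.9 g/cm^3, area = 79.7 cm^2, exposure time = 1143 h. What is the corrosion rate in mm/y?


Apply the mm/y weight-loss relation: CR = 87600 * W / (D * A * T)
Numerator: 87600 * 3.007 = 263413.2
Denominator: 6.9 * 79.7 * 1143 = 628569.99
CR = 263413.2 / 628569.99 = 0.419067 mm/y

0.419067 mm/y


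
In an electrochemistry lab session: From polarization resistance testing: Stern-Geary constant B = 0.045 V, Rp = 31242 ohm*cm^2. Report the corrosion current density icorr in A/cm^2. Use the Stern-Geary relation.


Apply the Stern-Geary relation: icorr = B / Rp
icorr = 0.045 / 31242 = 1.44×10^-6 A/cm^2

1.44×10^-6 A/cm^2


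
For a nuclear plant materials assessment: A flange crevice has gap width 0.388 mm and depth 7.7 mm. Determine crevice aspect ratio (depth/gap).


Aspect ratio = depth / gap
Ratio = 7.7 / 0.388 = 19.8

19.8


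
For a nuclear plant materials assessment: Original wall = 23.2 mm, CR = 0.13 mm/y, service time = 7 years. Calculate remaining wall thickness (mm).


Remaining wall = original − CR × time
t = 23.2 − 0.13*7 = 23.2 − 0.91 = 22.29 mm

22.29 mm


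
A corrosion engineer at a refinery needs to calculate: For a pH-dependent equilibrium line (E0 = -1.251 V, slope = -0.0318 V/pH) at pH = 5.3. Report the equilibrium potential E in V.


Apply the Pourbaix line equation: E = E0 + slope*pH
E = -1.251 + (-0.0318)*5.3 = -1.251 + (-0.16854) = -1.41954 V
Rounded to 4 decimal places: E = -1.4195 V

-1.4195 V


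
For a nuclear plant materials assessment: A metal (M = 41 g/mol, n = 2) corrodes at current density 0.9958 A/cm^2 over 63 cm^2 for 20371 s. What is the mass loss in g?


Apply Faraday's law: m = i*A*t*M / (n*F)
Total charge passed Q = i*A*t = 0.9958*63*20371 = 1277982.8334 C
m = Q*M/(n*F) = 1277982.8334*41/(2*96485) = 271.5308 g

271.5308 g


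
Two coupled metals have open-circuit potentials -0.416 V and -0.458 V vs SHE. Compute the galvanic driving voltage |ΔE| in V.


Driving voltage is the absolute potential difference.
|ΔE| = |-0.416 − (-0.458)| = 0.042 V

0.042 V


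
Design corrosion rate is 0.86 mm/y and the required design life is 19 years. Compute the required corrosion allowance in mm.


Corrosion allowance = CR × design life
CA = 0.86 * 19 = 16.34 mm

16.34 mm


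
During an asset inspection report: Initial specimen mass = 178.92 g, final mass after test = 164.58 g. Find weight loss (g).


Weight loss = initial − final
WL = 178.92 − 164.58 = 14.34 g

14.34 g


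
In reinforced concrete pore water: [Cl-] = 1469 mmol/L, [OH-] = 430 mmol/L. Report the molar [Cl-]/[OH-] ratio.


Threshold parameter = [Cl-] / [OH-] (molar basis; both in mmol/L, so units cancel)
Ratio = 1469 / 430 = 3.42

3.42


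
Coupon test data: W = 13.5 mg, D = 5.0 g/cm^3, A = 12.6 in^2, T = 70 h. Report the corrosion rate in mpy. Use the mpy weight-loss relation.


Apply the mpy weight-loss relation: CR = 534 * W / (D * A * T)
Numerator: 534 * 13.5 = 7209.0
Denominator: 5.0 * 12.6 * 70 = 4410.0
CR = 7209.0 / 4410.0 = 1.635 mpy

1.635 mpy


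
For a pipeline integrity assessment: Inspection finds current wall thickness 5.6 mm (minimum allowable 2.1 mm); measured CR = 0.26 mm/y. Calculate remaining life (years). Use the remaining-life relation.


Apply the remaining-life relation: RL = (t_current − t_min) / CR
RL = (5.6 − 2.1) / 0.26 = 3.5 / 0.26 = 13.5 years

13.5 years
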